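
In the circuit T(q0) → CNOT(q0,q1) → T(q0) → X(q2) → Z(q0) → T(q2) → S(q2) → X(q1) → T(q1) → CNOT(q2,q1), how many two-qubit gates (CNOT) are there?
2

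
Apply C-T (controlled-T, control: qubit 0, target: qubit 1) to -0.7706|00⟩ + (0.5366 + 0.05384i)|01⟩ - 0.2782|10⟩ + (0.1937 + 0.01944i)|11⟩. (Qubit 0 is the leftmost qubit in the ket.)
-0.7706|00⟩ + (0.5366 + 0.05384i)|01⟩ - 0.2782|10⟩ + (0.1232 + 0.1507i)|11⟩

C-T leaves the control-|0⟩ kets |00⟩, |01⟩ unchanged and applies T to qubit 1 on the control-|1⟩ pair (|10⟩, |11⟩).
T = [[1, 0], [0, (1/√2 + (1/√2)i)]].
With a = amp(|10⟩) = -0.2782 and b = amp(|11⟩) = (0.1937 + 0.01944i):
new amp(|10⟩) = (1)·a = -0.2782
new amp(|11⟩) = (1/√2 + (1/√2)i)·b = (0.1232 + 0.1507i)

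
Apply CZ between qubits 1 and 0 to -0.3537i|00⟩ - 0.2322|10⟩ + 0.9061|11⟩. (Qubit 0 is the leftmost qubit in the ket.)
-0.3537i|00⟩ - 0.2322|10⟩ - 0.9061|11⟩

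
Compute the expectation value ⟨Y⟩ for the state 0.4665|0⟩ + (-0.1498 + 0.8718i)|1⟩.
0.8134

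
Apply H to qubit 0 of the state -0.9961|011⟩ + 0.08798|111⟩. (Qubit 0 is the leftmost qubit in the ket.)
-0.6421|011⟩ - 0.7666|111⟩

H on qubit 0 mixes each pair of kets that differ only in qubit 0: amplitudes (a, b) of (|…0…⟩, |…1…⟩) become ((a + b)/√2, (a − b)/√2). Kets absent from the input have amplitude 0.
(|011⟩, |111⟩): (a, b) = (-0.9961, 0.08798) → (-0.6421, -0.7666)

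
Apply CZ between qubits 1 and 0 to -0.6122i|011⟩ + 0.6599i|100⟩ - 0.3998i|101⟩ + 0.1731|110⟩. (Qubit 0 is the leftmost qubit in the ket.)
-0.6122i|011⟩ + 0.6599i|100⟩ - 0.3998i|101⟩ - 0.1731|110⟩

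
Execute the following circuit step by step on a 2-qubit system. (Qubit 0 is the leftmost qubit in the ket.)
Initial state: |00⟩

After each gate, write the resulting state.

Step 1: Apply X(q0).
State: |10⟩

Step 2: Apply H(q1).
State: 1/√2|10⟩ + 1/√2|11⟩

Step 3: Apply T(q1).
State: 1/√2|10⟩ + (1/2 + (1/2)i)|11⟩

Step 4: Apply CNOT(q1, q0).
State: (1/2 + (1/2)i)|01⟩ + 1/√2|10⟩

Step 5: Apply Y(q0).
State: -(1/√2)i|00⟩ + (-1/2 + (1/2)i)|11⟩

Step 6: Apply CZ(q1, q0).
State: -(1/√2)i|00⟩ + (1/2 - (1/2)i)|11⟩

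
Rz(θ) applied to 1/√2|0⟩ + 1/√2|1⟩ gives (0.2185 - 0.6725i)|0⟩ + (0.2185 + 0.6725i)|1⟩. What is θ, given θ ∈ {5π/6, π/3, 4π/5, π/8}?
4π/5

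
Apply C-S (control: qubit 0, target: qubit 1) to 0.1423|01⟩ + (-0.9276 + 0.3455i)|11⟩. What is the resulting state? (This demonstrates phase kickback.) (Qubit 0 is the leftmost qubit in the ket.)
0.1423|01⟩ + (-0.3455 - 0.9276i)|11⟩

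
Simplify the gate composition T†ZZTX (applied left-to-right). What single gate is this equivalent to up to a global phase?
X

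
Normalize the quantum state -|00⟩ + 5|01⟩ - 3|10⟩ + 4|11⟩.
-0.14|00⟩ + 0.7001|01⟩ - 0.4201|10⟩ + 0.5601|11⟩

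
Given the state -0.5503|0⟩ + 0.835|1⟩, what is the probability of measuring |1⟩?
0.6972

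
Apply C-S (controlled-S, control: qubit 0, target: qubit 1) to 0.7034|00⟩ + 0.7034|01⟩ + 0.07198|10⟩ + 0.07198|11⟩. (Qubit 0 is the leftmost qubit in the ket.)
0.7034|00⟩ + 0.7034|01⟩ + 0.07198|10⟩ + 0.07198i|11⟩

C-S leaves the control-|0⟩ kets |00⟩, |01⟩ unchanged and applies S to qubit 1 on the control-|1⟩ pair (|10⟩, |11⟩).
S = [[1, 0], [0, i]].
With a = amp(|10⟩) = 0.07198 and b = amp(|11⟩) = 0.07198:
new amp(|10⟩) = (1)·a = 0.07198
new amp(|11⟩) = (i)·b = 0.07198i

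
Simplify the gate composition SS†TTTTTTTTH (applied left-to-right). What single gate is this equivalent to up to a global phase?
H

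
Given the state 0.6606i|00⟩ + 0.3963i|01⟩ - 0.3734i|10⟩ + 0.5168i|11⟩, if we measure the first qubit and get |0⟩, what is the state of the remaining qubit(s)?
0.8575i|0⟩ + 0.5144i|1⟩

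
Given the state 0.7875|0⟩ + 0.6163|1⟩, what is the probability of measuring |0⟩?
0.6202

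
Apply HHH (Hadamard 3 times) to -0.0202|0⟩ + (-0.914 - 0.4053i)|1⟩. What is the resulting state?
(-0.6606 - 0.2866i)|0⟩ + (0.632 + 0.2866i)|1⟩

H² = I, so H^3 = H: a single Hadamard. With (a, b) = (-0.0202, (-0.914 - 0.4053i)), H gives ((a + b)/√2, (a − b)/√2) = ((-0.6606 - 0.2866i), (0.632 + 0.2866i)).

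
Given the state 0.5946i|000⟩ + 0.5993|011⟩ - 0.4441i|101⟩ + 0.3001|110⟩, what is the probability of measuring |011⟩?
0.3592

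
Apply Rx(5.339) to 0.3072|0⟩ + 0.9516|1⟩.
(-0.2736 - 0.4327i)|0⟩ + (-0.8475 - 0.1397i)|1⟩

Rx(5.339) = [[cos(θ/2), −i·sin(θ/2)], [−i·sin(θ/2), cos(θ/2)]]; θ = 5.339, cos(θ/2) ≈ -0.890619, sin(θ/2) ≈ 0.454751.
With a = amp(|0⟩) = 0.3072 and b = amp(|1⟩) = 0.9516:
new amp(|0⟩) = (-0.890619)·a + (-0.454751i)·b = (-0.2736 - 0.4327i)
new amp(|1⟩) = (-0.454751i)·a + (-0.890619)·b = (-0.8475 - 0.1397i)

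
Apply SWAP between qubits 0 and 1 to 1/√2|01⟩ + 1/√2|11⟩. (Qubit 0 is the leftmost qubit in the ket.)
1/√2|10⟩ + 1/√2|11⟩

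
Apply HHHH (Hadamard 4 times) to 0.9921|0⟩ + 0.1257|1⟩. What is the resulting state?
0.9921|0⟩ + 0.1257|1⟩

H² = I, so an even number of Hadamards cancels: H^4 = I and the state is unchanged.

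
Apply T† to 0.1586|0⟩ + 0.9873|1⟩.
0.1586|0⟩ + (0.6981 - 0.6981i)|1⟩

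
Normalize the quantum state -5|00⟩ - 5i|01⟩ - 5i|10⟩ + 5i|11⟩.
-1/2|00⟩ - (1/2)i|01⟩ - (1/2)i|10⟩ + (1/2)i|11⟩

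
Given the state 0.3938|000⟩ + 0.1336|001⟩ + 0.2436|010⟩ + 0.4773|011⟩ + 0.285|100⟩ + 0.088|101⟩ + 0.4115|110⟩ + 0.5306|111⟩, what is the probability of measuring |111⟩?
0.2815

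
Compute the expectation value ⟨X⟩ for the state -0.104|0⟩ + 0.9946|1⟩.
-0.2069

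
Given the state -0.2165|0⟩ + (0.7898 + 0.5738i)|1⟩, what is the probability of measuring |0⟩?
0.04687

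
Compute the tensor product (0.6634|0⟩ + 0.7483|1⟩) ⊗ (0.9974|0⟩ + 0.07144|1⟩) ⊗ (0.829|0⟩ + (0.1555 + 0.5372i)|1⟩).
0.5485|000⟩ + (0.1029 + 0.3555i)|001⟩ + 0.03929|010⟩ + (0.00737 + 0.02546i)|011⟩ + 0.6187|100⟩ + (0.1161 + 0.4009i)|101⟩ + 0.04432|110⟩ + (0.008313 + 0.02872i)|111⟩

amp(|b₁b₂…⟩) = product of the factor amplitudes for bits b₁, b₂, …; only kets whose every factor amplitude is nonzero survive.
|000⟩: (0.6634)(0.9974)(0.829) = 0.5485
|001⟩: (0.6634)(0.9974)(0.1555 + 0.5372i) = (0.1029 + 0.3555i)
|010⟩: (0.6634)(0.07144)(0.829) = 0.03929
|011⟩: (0.6634)(0.07144)(0.1555 + 0.5372i) = (0.00737 + 0.02546i)
|100⟩: (0.7483)(0.9974)(0.829) = 0.6187
|101⟩: (0.7483)(0.9974)(0.1555 + 0.5372i) = (0.1161 + 0.4009i)
|110⟩: (0.7483)(0.07144)(0.829) = 0.04432
|111⟩: (0.7483)(0.07144)(0.1555 + 0.5372i) = (0.008313 + 0.02872i)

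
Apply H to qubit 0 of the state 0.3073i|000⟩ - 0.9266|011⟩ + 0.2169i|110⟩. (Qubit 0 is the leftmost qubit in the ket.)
0.2173i|000⟩ + 0.1534i|010⟩ - 0.6552|011⟩ + 0.2173i|100⟩ - 0.1534i|110⟩ - 0.6552|111⟩

H on qubit 0 mixes each pair of kets that differ only in qubit 0: amplitudes (a, b) of (|…0…⟩, |…1…⟩) become ((a + b)/√2, (a − b)/√2). Kets absent from the input have amplitude 0.
(|000⟩, |100⟩): (a, b) = (0.3073i, 0) → (0.2173i, 0.2173i)
(|010⟩, |110⟩): (a, b) = (0, 0.2169i) → (0.1534i, -0.1534i)
(|011⟩, |111⟩): (a, b) = (-0.9266, 0) → (-0.6552, -0.6552)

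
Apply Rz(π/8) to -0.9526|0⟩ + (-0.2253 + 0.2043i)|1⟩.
(-0.9343 + 0.1858i)|0⟩ + (-0.2608 + 0.1564i)|1⟩

Rz(π/8) = [[e^(−iθ/2), 0], [0, e^(iθ/2)]] with e^(±iθ/2) = cos(θ/2) ± i·sin(θ/2); θ = π/8, cos(θ/2) ≈ 0.980785, sin(θ/2) ≈ 0.19509.
With a = amp(|0⟩) = -0.9526 and b = amp(|1⟩) = (-0.2253 + 0.2043i):
new amp(|0⟩) = (0.980785 - 0.19509i)·a = (-0.9343 + 0.1858i)
new amp(|1⟩) = (0.980785 + 0.19509i)·b = (-0.2608 + 0.1564i)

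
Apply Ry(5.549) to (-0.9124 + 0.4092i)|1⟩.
(0.3275 - 0.1469i)|0⟩ + (0.8516 - 0.3819i)|1⟩

Ry(5.549) = [[cos(θ/2), −sin(θ/2)], [sin(θ/2), cos(θ/2)]]; θ = 5.549, cos(θ/2) ≈ -0.933375, sin(θ/2) ≈ 0.358903.
With a = amp(|0⟩) = 0 and b = amp(|1⟩) = (-0.9124 + 0.4092i):
new amp(|0⟩) = (-0.933375)·a + (-0.358903)·b = (0.3275 - 0.1469i)
new amp(|1⟩) = (0.358903)·a + (-0.933375)·b = (0.8516 - 0.3819i)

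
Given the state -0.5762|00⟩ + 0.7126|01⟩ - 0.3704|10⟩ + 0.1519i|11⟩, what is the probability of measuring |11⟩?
0.02307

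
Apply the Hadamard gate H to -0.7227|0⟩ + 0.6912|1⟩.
-0.02227|0⟩ - 0.9998|1⟩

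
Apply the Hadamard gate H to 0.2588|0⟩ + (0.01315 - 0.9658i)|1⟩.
(0.1923 - 0.6829i)|0⟩ + (0.1737 + 0.6829i)|1⟩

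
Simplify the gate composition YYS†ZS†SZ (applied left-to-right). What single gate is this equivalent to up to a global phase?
S†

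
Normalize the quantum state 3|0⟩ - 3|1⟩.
1/√2|0⟩ - 1/√2|1⟩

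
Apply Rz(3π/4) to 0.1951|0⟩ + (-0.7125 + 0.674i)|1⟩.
(0.07466 - 0.1802i)|0⟩ + (-0.8954 - 0.4003i)|1⟩

Rz(3π/4) = [[e^(−iθ/2), 0], [0, e^(iθ/2)]] with e^(±iθ/2) = cos(θ/2) ± i·sin(θ/2); θ = 3π/4, cos(θ/2) ≈ 0.382683, sin(θ/2) ≈ 0.92388.
With a = amp(|0⟩) = 0.1951 and b = amp(|1⟩) = (-0.7125 + 0.674i):
new amp(|0⟩) = (0.382683 - 0.92388i)·a = (0.07466 - 0.1802i)
new amp(|1⟩) = (0.382683 + 0.92388i)·b = (-0.8954 - 0.4003i)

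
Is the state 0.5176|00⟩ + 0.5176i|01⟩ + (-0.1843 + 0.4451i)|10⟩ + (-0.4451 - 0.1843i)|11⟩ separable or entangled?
Separable

Writing the state as a|00⟩ + b|01⟩ + c|10⟩ + d|11⟩, it is a product state iff ad − bc = 0.
Here (a, b, c, d) = (0.5176, 0.5176i, (-0.1843 + 0.4451i), (-0.4451 - 0.1843i)): ad − bc = (0.5176)(-0.4451 - 0.1843i) − (0.5176i)(-0.1843 + 0.4451i) = 0, so the state is separable.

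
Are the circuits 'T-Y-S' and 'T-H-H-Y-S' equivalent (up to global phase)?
Yes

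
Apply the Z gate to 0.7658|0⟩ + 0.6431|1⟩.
0.7658|0⟩ - 0.6431|1⟩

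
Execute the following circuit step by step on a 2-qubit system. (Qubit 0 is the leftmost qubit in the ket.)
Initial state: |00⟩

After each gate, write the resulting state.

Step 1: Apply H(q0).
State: 1/√2|00⟩ + 1/√2|10⟩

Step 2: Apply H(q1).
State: 1/2|00⟩ + 1/2|01⟩ + 1/2|10⟩ + 1/2|11⟩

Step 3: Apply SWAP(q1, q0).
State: 1/2|00⟩ + 1/2|01⟩ + 1/2|10⟩ + 1/2|11⟩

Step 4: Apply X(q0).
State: 1/2|00⟩ + 1/2|01⟩ + 1/2|10⟩ + 1/2|11⟩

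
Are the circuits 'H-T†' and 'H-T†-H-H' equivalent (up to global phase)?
Yes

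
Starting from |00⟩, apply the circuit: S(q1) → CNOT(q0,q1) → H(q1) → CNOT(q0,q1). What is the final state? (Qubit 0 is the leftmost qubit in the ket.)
1/√2|00⟩ + 1/√2|01⟩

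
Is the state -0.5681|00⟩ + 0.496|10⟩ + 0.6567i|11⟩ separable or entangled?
Entangled

Writing the state as a|00⟩ + b|01⟩ + c|10⟩ + d|11⟩, it is a product state iff ad − bc = 0.
Here (a, b, c, d) = (-0.5681, 0, 0.496, 0.6567i): ad − bc = (-0.5681)(0.6567i) − (0)(0.496) = -0.3731i ≠ 0, so the state is entangled.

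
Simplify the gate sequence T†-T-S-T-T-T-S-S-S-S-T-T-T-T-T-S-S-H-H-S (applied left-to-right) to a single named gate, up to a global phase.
I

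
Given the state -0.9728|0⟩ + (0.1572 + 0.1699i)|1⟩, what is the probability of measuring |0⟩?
0.9463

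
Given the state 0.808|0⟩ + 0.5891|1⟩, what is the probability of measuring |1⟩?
0.347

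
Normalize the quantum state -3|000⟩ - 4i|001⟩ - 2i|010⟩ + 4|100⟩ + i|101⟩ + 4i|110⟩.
-0.381|000⟩ - 0.508i|001⟩ - 0.254i|010⟩ + 0.508|100⟩ + 0.127i|101⟩ + 0.508i|110⟩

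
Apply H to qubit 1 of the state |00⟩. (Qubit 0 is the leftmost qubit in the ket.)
1/√2|00⟩ + 1/√2|01⟩

H on qubit 1 mixes each pair of kets that differ only in qubit 1: amplitudes (a, b) of (|…0…⟩, |…1…⟩) become ((a + b)/√2, (a − b)/√2). Kets absent from the input have amplitude 0.
(|00⟩, |01⟩): (a, b) = (1, 0) → (1/√2, 1/√2)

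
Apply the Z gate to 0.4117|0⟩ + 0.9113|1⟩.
0.4117|0⟩ - 0.9113|1⟩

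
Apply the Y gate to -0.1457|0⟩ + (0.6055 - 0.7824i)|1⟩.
(-0.7824 - 0.6055i)|0⟩ - 0.1457i|1⟩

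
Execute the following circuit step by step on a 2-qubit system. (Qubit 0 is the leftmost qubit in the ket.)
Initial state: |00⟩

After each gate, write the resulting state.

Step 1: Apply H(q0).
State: 1/√2|00⟩ + 1/√2|10⟩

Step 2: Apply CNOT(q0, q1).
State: 1/√2|00⟩ + 1/√2|11⟩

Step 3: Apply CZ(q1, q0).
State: 1/√2|00⟩ - 1/√2|11⟩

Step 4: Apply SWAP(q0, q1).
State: 1/√2|00⟩ - 1/√2|11⟩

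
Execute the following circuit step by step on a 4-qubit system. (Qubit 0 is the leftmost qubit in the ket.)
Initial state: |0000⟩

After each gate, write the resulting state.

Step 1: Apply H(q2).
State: 1/√2|0000⟩ + 1/√2|0010⟩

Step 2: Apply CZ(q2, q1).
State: 1/√2|0000⟩ + 1/√2|0010⟩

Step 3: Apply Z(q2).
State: 1/√2|0000⟩ - 1/√2|0010⟩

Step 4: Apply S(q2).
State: 1/√2|0000⟩ - (1/√2)i|0010⟩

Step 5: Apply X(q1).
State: 1/√2|0100⟩ - (1/√2)i|0110⟩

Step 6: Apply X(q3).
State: 1/√2|0101⟩ - (1/√2)i|0111⟩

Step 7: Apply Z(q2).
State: 1/√2|0101⟩ + (1/√2)i|0111⟩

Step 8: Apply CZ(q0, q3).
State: 1/√2|0101⟩ + (1/√2)i|0111⟩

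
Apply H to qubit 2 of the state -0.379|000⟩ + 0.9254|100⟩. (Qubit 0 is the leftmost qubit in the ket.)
-0.268|000⟩ - 0.268|001⟩ + 0.6544|100⟩ + 0.6544|101⟩

H on qubit 2 mixes each pair of kets that differ only in qubit 2: amplitudes (a, b) of (|…0…⟩, |…1…⟩) become ((a + b)/√2, (a − b)/√2). Kets absent from the input have amplitude 0.
(|000⟩, |001⟩): (a, b) = (-0.379, 0) → (-0.268, -0.268)
(|100⟩, |101⟩): (a, b) = (0.9254, 0) → (0.6544, 0.6544)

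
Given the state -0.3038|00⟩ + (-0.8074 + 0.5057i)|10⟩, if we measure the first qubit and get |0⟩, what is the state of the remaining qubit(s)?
-|0⟩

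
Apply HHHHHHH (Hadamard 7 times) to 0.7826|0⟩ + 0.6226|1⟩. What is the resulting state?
0.9936|0⟩ + 0.1131|1⟩

H² = I, so H^7 = H: a single Hadamard. With (a, b) = (0.7826, 0.6226), H gives ((a + b)/√2, (a − b)/√2) = (0.9936, 0.1131).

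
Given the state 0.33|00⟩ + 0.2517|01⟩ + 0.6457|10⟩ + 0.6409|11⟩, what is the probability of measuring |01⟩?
0.06335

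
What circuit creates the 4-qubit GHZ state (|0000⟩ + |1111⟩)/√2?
H(q0) → CNOT(q0,q1) → CNOT(q0,q2) → CNOT(q0,q3)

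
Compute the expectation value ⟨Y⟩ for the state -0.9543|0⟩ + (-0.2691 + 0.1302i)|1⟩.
-0.2485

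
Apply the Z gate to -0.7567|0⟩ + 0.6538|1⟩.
-0.7567|0⟩ - 0.6538|1⟩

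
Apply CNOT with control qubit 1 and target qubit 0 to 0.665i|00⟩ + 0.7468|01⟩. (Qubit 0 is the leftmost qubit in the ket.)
0.665i|00⟩ + 0.7468|11⟩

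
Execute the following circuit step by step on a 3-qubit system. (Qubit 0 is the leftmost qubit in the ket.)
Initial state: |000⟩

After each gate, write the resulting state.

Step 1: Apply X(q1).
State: |010⟩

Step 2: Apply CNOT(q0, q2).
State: |010⟩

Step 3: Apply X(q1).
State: |000⟩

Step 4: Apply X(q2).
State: |001⟩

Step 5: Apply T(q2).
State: (1/√2 + (1/√2)i)|001⟩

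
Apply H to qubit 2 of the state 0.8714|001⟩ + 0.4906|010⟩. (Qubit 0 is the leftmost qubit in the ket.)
0.6162|000⟩ - 0.6162|001⟩ + 0.3469|010⟩ + 0.3469|011⟩

H on qubit 2 mixes each pair of kets that differ only in qubit 2: amplitudes (a, b) of (|…0…⟩, |…1…⟩) become ((a + b)/√2, (a − b)/√2). Kets absent from the input have amplitude 0.
(|000⟩, |001⟩): (a, b) = (0, 0.8714) → (0.6162, -0.6162)
(|010⟩, |011⟩): (a, b) = (0.4906, 0) → (0.3469, 0.3469)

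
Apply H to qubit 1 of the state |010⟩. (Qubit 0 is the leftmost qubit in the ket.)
1/√2|000⟩ - 1/√2|010⟩

H on qubit 1 mixes each pair of kets that differ only in qubit 1: amplitudes (a, b) of (|…0…⟩, |…1…⟩) become ((a + b)/√2, (a − b)/√2). Kets absent from the input have amplitude 0.
(|000⟩, |010⟩): (a, b) = (0, 1) → (1/√2, -1/√2)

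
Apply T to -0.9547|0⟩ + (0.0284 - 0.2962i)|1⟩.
-0.9547|0⟩ + (0.2295 - 0.1894i)|1⟩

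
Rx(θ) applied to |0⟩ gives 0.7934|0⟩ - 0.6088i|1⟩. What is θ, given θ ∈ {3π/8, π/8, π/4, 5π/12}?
5π/12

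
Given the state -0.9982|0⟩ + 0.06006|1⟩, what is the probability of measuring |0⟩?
0.9964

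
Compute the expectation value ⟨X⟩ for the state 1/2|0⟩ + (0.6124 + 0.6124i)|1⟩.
0.6124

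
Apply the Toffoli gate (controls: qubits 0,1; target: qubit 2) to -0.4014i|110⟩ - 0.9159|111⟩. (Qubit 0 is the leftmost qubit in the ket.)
-0.9159|110⟩ - 0.4014i|111⟩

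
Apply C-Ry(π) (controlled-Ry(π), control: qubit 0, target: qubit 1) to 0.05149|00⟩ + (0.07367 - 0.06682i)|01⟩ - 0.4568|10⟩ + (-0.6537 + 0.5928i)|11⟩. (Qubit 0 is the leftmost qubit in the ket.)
0.05149|00⟩ + (0.07367 - 0.06682i)|01⟩ + (0.6537 - 0.5928i)|10⟩ - 0.4568|11⟩

C-Ry(π) leaves the control-|0⟩ kets |00⟩, |01⟩ unchanged and applies Ry(π) to qubit 1 on the control-|1⟩ pair (|10⟩, |11⟩).
Ry(π) = [[cos(θ/2), −sin(θ/2)], [sin(θ/2), cos(θ/2)]]; θ = π, cos(θ/2) ≈ 0, sin(θ/2) ≈ 1.
With a = amp(|10⟩) = -0.4568 and b = amp(|11⟩) = (-0.6537 + 0.5928i):
new amp(|10⟩) = (-1)·b = (0.6537 - 0.5928i)
new amp(|11⟩) = (1)·a = -0.4568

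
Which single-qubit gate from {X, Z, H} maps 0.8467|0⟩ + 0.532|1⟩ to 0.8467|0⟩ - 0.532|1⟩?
Z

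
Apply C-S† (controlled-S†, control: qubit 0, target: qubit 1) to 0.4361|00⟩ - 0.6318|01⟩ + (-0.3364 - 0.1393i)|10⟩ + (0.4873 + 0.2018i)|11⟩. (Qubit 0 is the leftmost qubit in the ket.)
0.4361|00⟩ - 0.6318|01⟩ + (-0.3364 - 0.1393i)|10⟩ + (0.2018 - 0.4873i)|11⟩

C-S† leaves the control-|0⟩ kets |00⟩, |01⟩ unchanged and applies S† to qubit 1 on the control-|1⟩ pair (|10⟩, |11⟩).
S† = [[1, 0], [0, -i]].
With a = amp(|10⟩) = (-0.3364 - 0.1393i) and b = amp(|11⟩) = (0.4873 + 0.2018i):
new amp(|10⟩) = (1)·a = (-0.3364 - 0.1393i)
new amp(|11⟩) = (-i)·b = (0.2018 - 0.4873i)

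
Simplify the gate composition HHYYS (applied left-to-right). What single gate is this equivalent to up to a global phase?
S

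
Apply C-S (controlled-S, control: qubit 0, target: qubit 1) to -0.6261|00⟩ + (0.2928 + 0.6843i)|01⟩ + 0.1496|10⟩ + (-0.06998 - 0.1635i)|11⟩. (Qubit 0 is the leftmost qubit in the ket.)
-0.6261|00⟩ + (0.2928 + 0.6843i)|01⟩ + 0.1496|10⟩ + (0.1635 - 0.06998i)|11⟩

C-S leaves the control-|0⟩ kets |00⟩, |01⟩ unchanged and applies S to qubit 1 on the control-|1⟩ pair (|10⟩, |11⟩).
S = [[1, 0], [0, i]].
With a = amp(|10⟩) = 0.1496 and b = amp(|11⟩) = (-0.06998 - 0.1635i):
new amp(|10⟩) = (1)·a = 0.1496
new amp(|11⟩) = (i)·b = (0.1635 - 0.06998i)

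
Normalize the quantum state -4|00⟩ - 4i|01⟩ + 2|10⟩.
-0.6667|00⟩ - 0.6667i|01⟩ + 0.3333|10⟩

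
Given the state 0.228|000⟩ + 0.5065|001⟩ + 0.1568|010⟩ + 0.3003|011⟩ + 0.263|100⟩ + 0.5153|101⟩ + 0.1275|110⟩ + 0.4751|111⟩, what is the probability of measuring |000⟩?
0.05198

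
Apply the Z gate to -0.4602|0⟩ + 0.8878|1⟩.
-0.4602|0⟩ - 0.8878|1⟩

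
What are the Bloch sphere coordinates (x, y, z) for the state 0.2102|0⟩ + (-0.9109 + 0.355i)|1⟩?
(-0.3829, 0.1492, -0.9116)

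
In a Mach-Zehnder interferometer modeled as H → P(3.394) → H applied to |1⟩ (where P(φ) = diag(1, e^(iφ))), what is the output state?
(0.9842 + 0.1249i)|0⟩ + (0.01584 - 0.1249i)|1⟩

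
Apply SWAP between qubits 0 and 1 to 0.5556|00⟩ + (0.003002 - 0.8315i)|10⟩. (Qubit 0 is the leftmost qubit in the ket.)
0.5556|00⟩ + (0.003002 - 0.8315i)|01⟩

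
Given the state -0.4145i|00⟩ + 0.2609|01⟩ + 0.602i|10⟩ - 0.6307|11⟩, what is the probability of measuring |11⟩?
0.3978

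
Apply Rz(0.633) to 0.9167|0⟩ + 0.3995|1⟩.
(0.8712 - 0.2853i)|0⟩ + (0.3797 + 0.1243i)|1⟩

Rz(0.633) = [[e^(−iθ/2), 0], [0, e^(iθ/2)]] with e^(±iθ/2) = cos(θ/2) ± i·sin(θ/2); θ = 0.633, cos(θ/2) ≈ 0.950331, sin(θ/2) ≈ 0.311242.
With a = amp(|0⟩) = 0.9167 and b = amp(|1⟩) = 0.3995:
new amp(|0⟩) = (0.950331 - 0.311242i)·a = (0.8712 - 0.2853i)
new amp(|1⟩) = (0.950331 + 0.311242i)·b = (0.3797 + 0.1243i)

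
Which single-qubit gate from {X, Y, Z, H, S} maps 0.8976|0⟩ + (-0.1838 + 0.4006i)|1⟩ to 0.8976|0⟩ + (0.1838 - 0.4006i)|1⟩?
Z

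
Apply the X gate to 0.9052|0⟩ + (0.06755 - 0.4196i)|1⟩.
(0.06755 - 0.4196i)|0⟩ + 0.9052|1⟩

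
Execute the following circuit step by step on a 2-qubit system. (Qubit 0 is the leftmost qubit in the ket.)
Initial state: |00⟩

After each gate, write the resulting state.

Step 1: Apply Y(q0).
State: i|10⟩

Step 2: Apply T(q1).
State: i|10⟩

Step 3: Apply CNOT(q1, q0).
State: i|10⟩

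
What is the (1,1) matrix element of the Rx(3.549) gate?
-0.2023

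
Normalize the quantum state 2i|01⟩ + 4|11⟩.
(1/√5)i|01⟩ + 0.8944|11⟩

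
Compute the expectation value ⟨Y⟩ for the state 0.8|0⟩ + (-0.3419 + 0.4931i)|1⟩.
0.789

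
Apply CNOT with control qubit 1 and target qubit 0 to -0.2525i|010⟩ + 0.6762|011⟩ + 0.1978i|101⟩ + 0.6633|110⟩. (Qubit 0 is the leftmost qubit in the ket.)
0.6633|010⟩ + 0.1978i|101⟩ - 0.2525i|110⟩ + 0.6762|111⟩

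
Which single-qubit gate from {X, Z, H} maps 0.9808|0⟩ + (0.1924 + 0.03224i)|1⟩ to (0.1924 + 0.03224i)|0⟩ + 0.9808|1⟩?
X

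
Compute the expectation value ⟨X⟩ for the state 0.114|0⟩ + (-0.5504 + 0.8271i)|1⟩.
-0.1255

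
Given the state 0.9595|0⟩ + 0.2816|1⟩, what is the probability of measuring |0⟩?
0.9206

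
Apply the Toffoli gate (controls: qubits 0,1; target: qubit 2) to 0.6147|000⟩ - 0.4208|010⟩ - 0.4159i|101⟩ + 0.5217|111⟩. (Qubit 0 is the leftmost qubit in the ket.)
0.6147|000⟩ - 0.4208|010⟩ - 0.4159i|101⟩ + 0.5217|110⟩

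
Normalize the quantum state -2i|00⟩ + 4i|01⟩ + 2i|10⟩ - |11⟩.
-0.4i|00⟩ + 0.8i|01⟩ + 0.4i|10⟩ - 0.2|11⟩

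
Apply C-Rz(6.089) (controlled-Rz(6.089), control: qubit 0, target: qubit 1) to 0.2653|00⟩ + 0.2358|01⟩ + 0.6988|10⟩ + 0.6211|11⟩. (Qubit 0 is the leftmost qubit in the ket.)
0.2653|00⟩ + 0.2358|01⟩ + (-0.6955 - 0.06774i)|10⟩ + (-0.6182 + 0.06021i)|11⟩

C-Rz(6.089) leaves the control-|0⟩ kets |00⟩, |01⟩ unchanged and applies Rz(6.089) to qubit 1 on the control-|1⟩ pair (|10⟩, |11⟩).
Rz(6.089) = [[e^(−iθ/2), 0], [0, e^(iθ/2)]] with e^(±iθ/2) = cos(θ/2) ± i·sin(θ/2); θ = 6.089, cos(θ/2) ≈ -0.99529, sin(θ/2) ≈ 0.0969402.
With a = amp(|10⟩) = 0.6988 and b = amp(|11⟩) = 0.6211:
new amp(|10⟩) = (-0.99529 - 0.0969402i)·a = (-0.6955 - 0.06774i)
new amp(|11⟩) = (-0.99529 + 0.0969402i)·b = (-0.6182 + 0.06021i)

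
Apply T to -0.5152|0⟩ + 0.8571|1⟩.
-0.5152|0⟩ + (0.6061 + 0.6061i)|1⟩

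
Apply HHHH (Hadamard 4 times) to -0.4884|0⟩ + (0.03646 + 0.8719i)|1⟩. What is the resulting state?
-0.4884|0⟩ + (0.03646 + 0.8719i)|1⟩

H² = I, so an even number of Hadamards cancels: H^4 = I and the state is unchanged.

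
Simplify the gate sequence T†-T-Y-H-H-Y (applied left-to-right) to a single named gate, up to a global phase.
I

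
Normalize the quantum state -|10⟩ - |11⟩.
-1/√2|10⟩ - 1/√2|11⟩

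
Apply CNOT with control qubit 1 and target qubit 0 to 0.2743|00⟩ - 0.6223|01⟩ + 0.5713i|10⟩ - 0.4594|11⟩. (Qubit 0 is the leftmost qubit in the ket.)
0.2743|00⟩ - 0.4594|01⟩ + 0.5713i|10⟩ - 0.6223|11⟩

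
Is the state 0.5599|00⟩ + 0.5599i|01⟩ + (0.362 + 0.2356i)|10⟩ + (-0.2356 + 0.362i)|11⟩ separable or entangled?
Separable

Writing the state as a|00⟩ + b|01⟩ + c|10⟩ + d|11⟩, it is a product state iff ad − bc = 0.
Here (a, b, c, d) = (0.5599, 0.5599i, (0.362 + 0.2356i), (-0.2356 + 0.362i)): ad − bc = (0.5599)(-0.2356 + 0.362i) − (0.5599i)(0.362 + 0.2356i) = 0, so the state is separable.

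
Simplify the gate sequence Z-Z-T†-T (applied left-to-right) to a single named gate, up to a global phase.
I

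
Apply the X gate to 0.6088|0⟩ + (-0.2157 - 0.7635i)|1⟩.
(-0.2157 - 0.7635i)|0⟩ + 0.6088|1⟩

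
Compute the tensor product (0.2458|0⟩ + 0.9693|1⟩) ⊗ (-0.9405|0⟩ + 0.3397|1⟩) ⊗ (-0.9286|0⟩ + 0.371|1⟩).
0.2147|000⟩ - 0.08577|001⟩ - 0.07754|010⟩ + 0.03098|011⟩ + 0.8465|100⟩ - 0.3382|101⟩ - 0.3058|110⟩ + 0.1222|111⟩

amp(|b₁b₂…⟩) = product of the factor amplitudes for bits b₁, b₂, …; only kets whose every factor amplitude is nonzero survive.
|000⟩: (0.2458)(-0.9405)(-0.9286) = 0.2147
|001⟩: (0.2458)(-0.9405)(0.371) = -0.08577
|010⟩: (0.2458)(0.3397)(-0.9286) = -0.07754
|011⟩: (0.2458)(0.3397)(0.371) = 0.03098
|100⟩: (0.9693)(-0.9405)(-0.9286) = 0.8465
|101⟩: (0.9693)(-0.9405)(0.371) = -0.3382
|110⟩: (0.9693)(0.3397)(-0.9286) = -0.3058
|111⟩: (0.9693)(0.3397)(0.371) = 0.1222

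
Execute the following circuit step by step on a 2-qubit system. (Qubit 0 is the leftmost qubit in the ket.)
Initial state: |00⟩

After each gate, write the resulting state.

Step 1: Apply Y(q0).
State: i|10⟩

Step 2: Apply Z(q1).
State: i|10⟩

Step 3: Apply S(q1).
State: i|10⟩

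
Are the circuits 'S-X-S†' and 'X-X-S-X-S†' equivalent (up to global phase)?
Yes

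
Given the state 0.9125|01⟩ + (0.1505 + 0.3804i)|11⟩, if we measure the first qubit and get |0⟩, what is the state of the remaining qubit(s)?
|1⟩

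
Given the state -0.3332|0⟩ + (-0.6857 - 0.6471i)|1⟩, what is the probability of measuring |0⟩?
0.111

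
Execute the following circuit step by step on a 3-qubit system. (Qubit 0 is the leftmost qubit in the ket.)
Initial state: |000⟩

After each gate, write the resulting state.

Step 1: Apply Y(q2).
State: i|001⟩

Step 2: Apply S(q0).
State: i|001⟩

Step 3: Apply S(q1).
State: i|001⟩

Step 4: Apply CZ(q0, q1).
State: i|001⟩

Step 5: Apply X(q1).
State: i|011⟩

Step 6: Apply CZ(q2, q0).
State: i|011⟩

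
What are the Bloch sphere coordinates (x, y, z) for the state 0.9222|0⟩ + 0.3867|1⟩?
(0.7132, 0, 0.7009)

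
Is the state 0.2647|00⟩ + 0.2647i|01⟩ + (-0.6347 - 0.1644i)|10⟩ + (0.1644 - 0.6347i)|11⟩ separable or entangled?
Separable

Writing the state as a|00⟩ + b|01⟩ + c|10⟩ + d|11⟩, it is a product state iff ad − bc = 0.
Here (a, b, c, d) = (0.2647, 0.2647i, (-0.6347 - 0.1644i), (0.1644 - 0.6347i)): ad − bc = (0.2647)(0.1644 - 0.6347i) − (0.2647i)(-0.6347 - 0.1644i) = 0, so the state is separable.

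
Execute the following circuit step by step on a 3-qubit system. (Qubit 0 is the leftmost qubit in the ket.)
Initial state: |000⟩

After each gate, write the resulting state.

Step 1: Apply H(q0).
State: 1/√2|000⟩ + 1/√2|100⟩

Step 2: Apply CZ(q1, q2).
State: 1/√2|000⟩ + 1/√2|100⟩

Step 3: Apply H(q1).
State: 1/2|000⟩ + 1/2|010⟩ + 1/2|100⟩ + 1/2|110⟩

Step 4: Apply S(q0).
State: 1/2|000⟩ + 1/2|010⟩ + (1/2)i|100⟩ + (1/2)i|110⟩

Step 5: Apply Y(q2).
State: (1/2)i|001⟩ + (1/2)i|011⟩ - 1/2|101⟩ - 1/2|111⟩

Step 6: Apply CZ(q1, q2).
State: (1/2)i|001⟩ - (1/2)i|011⟩ - 1/2|101⟩ + 1/2|111⟩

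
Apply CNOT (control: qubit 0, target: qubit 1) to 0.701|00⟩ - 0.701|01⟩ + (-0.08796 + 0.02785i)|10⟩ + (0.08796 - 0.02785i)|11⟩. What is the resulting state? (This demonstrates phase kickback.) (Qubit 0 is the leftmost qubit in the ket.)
0.701|00⟩ - 0.701|01⟩ + (0.08796 - 0.02785i)|10⟩ + (-0.08796 + 0.02785i)|11⟩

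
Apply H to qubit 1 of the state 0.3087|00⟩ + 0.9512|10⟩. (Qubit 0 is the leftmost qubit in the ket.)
0.2183|00⟩ + 0.2183|01⟩ + 0.6726|10⟩ + 0.6726|11⟩

H on qubit 1 mixes each pair of kets that differ only in qubit 1: amplitudes (a, b) of (|…0…⟩, |…1…⟩) become ((a + b)/√2, (a − b)/√2). Kets absent from the input have amplitude 0.
(|00⟩, |01⟩): (a, b) = (0.3087, 0) → (0.2183, 0.2183)
(|10⟩, |11⟩): (a, b) = (0.9512, 0) → (0.6726, 0.6726)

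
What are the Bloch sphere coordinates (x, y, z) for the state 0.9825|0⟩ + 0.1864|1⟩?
(0.3663, 0, 0.9306)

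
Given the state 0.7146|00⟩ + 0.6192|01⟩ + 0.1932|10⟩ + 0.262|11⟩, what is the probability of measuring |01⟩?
0.3834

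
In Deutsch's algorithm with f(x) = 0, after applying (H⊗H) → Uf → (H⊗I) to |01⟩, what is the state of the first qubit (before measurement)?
|0⟩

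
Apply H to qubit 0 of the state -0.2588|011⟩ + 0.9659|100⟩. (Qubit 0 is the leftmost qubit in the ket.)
0.683|000⟩ - 0.183|011⟩ - 0.683|100⟩ - 0.183|111⟩

H on qubit 0 mixes each pair of kets that differ only in qubit 0: amplitudes (a, b) of (|…0…⟩, |…1…⟩) become ((a + b)/√2, (a − b)/√2). Kets absent from the input have amplitude 0.
(|000⟩, |100⟩): (a, b) = (0, 0.9659) → (0.683, -0.683)
(|011⟩, |111⟩): (a, b) = (-0.2588, 0) → (-0.183, -0.183)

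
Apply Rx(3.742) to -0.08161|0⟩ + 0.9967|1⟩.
(0.02413 - 0.9521i)|0⟩ + (-0.2947 + 0.07796i)|1⟩

Rx(3.742) = [[cos(θ/2), −i·sin(θ/2)], [−i·sin(θ/2), cos(θ/2)]]; θ = 3.742, cos(θ/2) ≈ -0.295715, sin(θ/2) ≈ 0.955276.
With a = amp(|0⟩) = -0.08161 and b = amp(|1⟩) = 0.9967:
new amp(|0⟩) = (-0.295715)·a + (-0.955276i)·b = (0.02413 - 0.9521i)
new amp(|1⟩) = (-0.955276i)·a + (-0.295715)·b = (-0.2947 + 0.07796i)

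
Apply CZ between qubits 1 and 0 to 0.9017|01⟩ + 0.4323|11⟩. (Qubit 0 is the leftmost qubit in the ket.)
0.9017|01⟩ - 0.4323|11⟩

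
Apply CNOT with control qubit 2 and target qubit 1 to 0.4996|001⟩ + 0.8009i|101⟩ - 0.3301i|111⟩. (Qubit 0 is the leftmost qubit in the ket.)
0.4996|011⟩ - 0.3301i|101⟩ + 0.8009i|111⟩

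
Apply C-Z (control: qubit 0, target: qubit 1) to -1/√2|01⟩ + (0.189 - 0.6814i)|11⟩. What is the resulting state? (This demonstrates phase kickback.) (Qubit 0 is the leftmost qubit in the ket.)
-1/√2|01⟩ + (-0.189 + 0.6814i)|11⟩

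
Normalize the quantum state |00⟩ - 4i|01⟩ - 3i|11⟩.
0.1961|00⟩ - 0.7845i|01⟩ - 0.5883i|11⟩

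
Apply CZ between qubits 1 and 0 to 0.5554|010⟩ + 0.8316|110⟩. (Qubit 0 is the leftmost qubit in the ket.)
0.5554|010⟩ - 0.8316|110⟩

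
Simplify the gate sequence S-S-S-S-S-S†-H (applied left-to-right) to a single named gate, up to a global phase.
H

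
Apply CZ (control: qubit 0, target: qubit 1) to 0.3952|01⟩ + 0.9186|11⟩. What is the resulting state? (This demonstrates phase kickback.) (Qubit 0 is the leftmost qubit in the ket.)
0.3952|01⟩ - 0.9186|11⟩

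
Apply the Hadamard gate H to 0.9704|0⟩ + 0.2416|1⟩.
0.857|0⟩ + 0.5153|1⟩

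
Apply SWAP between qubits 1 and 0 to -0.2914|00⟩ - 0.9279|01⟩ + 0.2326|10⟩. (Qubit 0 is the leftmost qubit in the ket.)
-0.2914|00⟩ + 0.2326|01⟩ - 0.9279|10⟩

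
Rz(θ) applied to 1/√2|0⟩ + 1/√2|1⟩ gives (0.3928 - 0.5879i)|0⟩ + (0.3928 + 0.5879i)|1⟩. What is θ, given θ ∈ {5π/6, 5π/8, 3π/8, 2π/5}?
5π/8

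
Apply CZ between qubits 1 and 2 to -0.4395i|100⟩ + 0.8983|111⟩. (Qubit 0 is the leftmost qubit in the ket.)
-0.4395i|100⟩ - 0.8983|111⟩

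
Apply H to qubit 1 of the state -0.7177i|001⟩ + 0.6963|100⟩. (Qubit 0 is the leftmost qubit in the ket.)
-0.5075i|001⟩ - 0.5075i|011⟩ + 0.4924|100⟩ + 0.4924|110⟩

H on qubit 1 mixes each pair of kets that differ only in qubit 1: amplitudes (a, b) of (|…0…⟩, |…1…⟩) become ((a + b)/√2, (a − b)/√2). Kets absent from the input have amplitude 0.
(|001⟩, |011⟩): (a, b) = (-0.7177i, 0) → (-0.5075i, -0.5075i)
(|100⟩, |110⟩): (a, b) = (0.6963, 0) → (0.4924, 0.4924)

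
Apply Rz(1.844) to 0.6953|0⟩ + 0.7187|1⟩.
(0.4201 - 0.554i)|0⟩ + (0.4343 + 0.5727i)|1⟩

Rz(1.844) = [[e^(−iθ/2), 0], [0, e^(iθ/2)]] with e^(±iθ/2) = cos(θ/2) ± i·sin(θ/2); θ = 1.844, cos(θ/2) ≈ 0.604228, sin(θ/2) ≈ 0.796812.
With a = amp(|0⟩) = 0.6953 and b = amp(|1⟩) = 0.7187:
new amp(|0⟩) = (0.604228 - 0.796812i)·a = (0.4201 - 0.554i)
new amp(|1⟩) = (0.604228 + 0.796812i)·b = (0.4343 + 0.5727i)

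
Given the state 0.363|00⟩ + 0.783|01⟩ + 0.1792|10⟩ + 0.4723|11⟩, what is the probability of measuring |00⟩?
0.1318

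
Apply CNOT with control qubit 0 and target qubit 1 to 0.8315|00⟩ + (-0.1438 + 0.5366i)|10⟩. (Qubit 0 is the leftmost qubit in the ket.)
0.8315|00⟩ + (-0.1438 + 0.5366i)|11⟩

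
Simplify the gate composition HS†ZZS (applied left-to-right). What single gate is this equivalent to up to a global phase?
H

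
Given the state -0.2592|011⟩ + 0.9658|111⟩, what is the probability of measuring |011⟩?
0.06718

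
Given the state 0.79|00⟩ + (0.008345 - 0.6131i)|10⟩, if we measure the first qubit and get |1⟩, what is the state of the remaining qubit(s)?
(0.01361 - 0.9999i)|0⟩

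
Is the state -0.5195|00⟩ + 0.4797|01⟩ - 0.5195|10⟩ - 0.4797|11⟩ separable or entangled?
Entangled

Writing the state as a|00⟩ + b|01⟩ + c|10⟩ + d|11⟩, it is a product state iff ad − bc = 0.
Here (a, b, c, d) = (-0.5195, 0.4797, -0.5195, -0.4797): ad − bc = (-0.5195)(-0.4797) − (0.4797)(-0.5195) = 0.4984 ≠ 0, so the state is entangled.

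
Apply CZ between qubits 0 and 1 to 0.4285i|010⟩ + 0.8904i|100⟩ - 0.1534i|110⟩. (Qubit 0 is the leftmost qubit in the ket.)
0.4285i|010⟩ + 0.8904i|100⟩ + 0.1534i|110⟩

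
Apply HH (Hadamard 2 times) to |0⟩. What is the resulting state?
|0⟩

H² = I, so an even number of Hadamards cancels: H^2 = I and the state is unchanged.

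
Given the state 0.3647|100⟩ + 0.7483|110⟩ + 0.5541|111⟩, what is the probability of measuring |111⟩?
0.307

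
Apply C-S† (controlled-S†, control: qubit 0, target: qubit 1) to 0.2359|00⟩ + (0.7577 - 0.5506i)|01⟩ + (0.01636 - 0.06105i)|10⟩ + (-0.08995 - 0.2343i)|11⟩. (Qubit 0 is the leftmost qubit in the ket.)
0.2359|00⟩ + (0.7577 - 0.5506i)|01⟩ + (0.01636 - 0.06105i)|10⟩ + (-0.2343 + 0.08995i)|11⟩

C-S† leaves the control-|0⟩ kets |00⟩, |01⟩ unchanged and applies S† to qubit 1 on the control-|1⟩ pair (|10⟩, |11⟩).
S† = [[1, 0], [0, -i]].
With a = amp(|10⟩) = (0.01636 - 0.06105i) and b = amp(|11⟩) = (-0.08995 - 0.2343i):
new amp(|10⟩) = (1)·a = (0.01636 - 0.06105i)
new amp(|11⟩) = (-i)·b = (-0.2343 + 0.08995i)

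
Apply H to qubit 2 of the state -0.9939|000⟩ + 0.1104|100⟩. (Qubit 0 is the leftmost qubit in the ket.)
-0.7028|000⟩ - 0.7028|001⟩ + 0.07806|100⟩ + 0.07806|101⟩

H on qubit 2 mixes each pair of kets that differ only in qubit 2: amplitudes (a, b) of (|…0…⟩, |…1…⟩) become ((a + b)/√2, (a − b)/√2). Kets absent from the input have amplitude 0.
(|000⟩, |001⟩): (a, b) = (-0.9939, 0) → (-0.7028, -0.7028)
(|100⟩, |101⟩): (a, b) = (0.1104, 0) → (0.07806, 0.07806)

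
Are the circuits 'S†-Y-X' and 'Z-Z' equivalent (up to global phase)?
No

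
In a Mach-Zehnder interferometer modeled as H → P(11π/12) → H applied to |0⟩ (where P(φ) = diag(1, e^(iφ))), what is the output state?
(0.01704 + 0.1294i)|0⟩ + (0.983 - 0.1294i)|1⟩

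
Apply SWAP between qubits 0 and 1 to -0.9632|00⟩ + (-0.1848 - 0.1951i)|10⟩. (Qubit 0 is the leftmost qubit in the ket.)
-0.9632|00⟩ + (-0.1848 - 0.1951i)|01⟩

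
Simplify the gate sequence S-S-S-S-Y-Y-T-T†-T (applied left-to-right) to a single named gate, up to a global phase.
T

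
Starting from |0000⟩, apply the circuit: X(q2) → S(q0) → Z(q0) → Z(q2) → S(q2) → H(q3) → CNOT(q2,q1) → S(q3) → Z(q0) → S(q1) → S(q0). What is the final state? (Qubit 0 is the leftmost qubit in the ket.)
1/√2|0110⟩ + (1/√2)i|0111⟩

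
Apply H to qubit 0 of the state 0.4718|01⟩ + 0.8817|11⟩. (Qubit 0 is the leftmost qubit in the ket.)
0.9571|01⟩ - 0.2898|11⟩

H on qubit 0 mixes each pair of kets that differ only in qubit 0: amplitudes (a, b) of (|…0…⟩, |…1…⟩) become ((a + b)/√2, (a − b)/√2). Kets absent from the input have amplitude 0.
(|01⟩, |11⟩): (a, b) = (0.4718, 0.8817) → (0.9571, -0.2898)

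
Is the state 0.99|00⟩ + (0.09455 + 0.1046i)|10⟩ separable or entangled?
Separable

Writing the state as a|00⟩ + b|01⟩ + c|10⟩ + d|11⟩, it is a product state iff ad − bc = 0.
Here (a, b, c, d) = (0.99, 0, (0.09455 + 0.1046i), 0): ad − bc = (0.99)(0) − (0)(0.09455 + 0.1046i) = 0, so the state is separable.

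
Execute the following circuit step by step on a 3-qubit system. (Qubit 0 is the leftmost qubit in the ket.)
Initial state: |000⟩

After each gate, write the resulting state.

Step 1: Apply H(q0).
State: 1/√2|000⟩ + 1/√2|100⟩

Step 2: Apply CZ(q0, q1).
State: 1/√2|000⟩ + 1/√2|100⟩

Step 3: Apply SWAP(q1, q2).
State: 1/√2|000⟩ + 1/√2|100⟩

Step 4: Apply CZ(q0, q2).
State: 1/√2|000⟩ + 1/√2|100⟩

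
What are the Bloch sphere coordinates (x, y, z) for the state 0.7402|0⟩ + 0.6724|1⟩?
(0.9954, 0, 0.09577)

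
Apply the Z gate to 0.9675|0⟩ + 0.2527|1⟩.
0.9675|0⟩ - 0.2527|1⟩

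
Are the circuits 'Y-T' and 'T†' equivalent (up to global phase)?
No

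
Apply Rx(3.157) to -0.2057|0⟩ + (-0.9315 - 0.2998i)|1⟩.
(-0.2982 + 0.9315i)|0⟩ + (0.007176 + 0.208i)|1⟩

Rx(3.157) = [[cos(θ/2), −i·sin(θ/2)], [−i·sin(θ/2), cos(θ/2)]]; θ = 3.157, cos(θ/2) ≈ -0.0077036, sin(θ/2) ≈ 0.99997.
With a = amp(|0⟩) = -0.2057 and b = amp(|1⟩) = (-0.9315 - 0.2998i):
new amp(|0⟩) = (-0.0077036)·a + (-0.99997i)·b = (-0.2982 + 0.9315i)
new amp(|1⟩) = (-0.99997i)·a + (-0.0077036)·b = (0.007176 + 0.208i)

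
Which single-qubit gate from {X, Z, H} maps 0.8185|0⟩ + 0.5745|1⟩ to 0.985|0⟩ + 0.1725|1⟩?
H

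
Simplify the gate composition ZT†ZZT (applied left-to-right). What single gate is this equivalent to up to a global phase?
Z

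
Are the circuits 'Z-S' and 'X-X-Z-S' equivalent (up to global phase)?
Yes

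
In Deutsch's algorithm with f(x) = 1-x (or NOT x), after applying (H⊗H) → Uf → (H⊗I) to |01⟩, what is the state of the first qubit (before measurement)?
|1⟩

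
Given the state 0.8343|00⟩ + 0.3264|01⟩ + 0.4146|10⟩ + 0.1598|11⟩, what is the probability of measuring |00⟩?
0.6961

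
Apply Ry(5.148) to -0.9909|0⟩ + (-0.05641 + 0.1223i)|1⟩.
(0.8659 - 0.06575i)|0⟩ + (-0.4851 - 0.1031i)|1⟩

Ry(5.148) = [[cos(θ/2), −sin(θ/2)], [sin(θ/2), cos(θ/2)]]; θ = 5.148, cos(θ/2) ≈ -0.843198, sin(θ/2) ≈ 0.537604.
With a = amp(|0⟩) = -0.9909 and b = amp(|1⟩) = (-0.05641 + 0.1223i):
new amp(|0⟩) = (-0.843198)·a + (-0.537604)·b = (0.8659 - 0.06575i)
new amp(|1⟩) = (0.537604)·a + (-0.843198)·b = (-0.4851 - 0.1031i)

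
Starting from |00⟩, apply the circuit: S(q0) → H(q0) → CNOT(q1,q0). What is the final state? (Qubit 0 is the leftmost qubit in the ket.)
1/√2|00⟩ + 1/√2|10⟩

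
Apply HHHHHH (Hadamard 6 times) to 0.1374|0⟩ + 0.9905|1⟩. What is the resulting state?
0.1374|0⟩ + 0.9905|1⟩

H² = I, so an even number of Hadamards cancels: H^6 = I and the state is unchanged.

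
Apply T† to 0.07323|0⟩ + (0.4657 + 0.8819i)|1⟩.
0.07323|0⟩ + (0.9529 + 0.2943i)|1⟩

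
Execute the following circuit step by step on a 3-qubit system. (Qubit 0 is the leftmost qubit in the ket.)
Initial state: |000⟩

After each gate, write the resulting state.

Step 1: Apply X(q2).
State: |001⟩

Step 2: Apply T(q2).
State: (1/√2 + (1/√2)i)|001⟩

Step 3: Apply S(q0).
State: (1/√2 + (1/√2)i)|001⟩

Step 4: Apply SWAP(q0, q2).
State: (1/√2 + (1/√2)i)|100⟩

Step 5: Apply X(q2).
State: (1/√2 + (1/√2)i)|101⟩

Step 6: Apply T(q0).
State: i|101⟩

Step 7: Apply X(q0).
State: i|001⟩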